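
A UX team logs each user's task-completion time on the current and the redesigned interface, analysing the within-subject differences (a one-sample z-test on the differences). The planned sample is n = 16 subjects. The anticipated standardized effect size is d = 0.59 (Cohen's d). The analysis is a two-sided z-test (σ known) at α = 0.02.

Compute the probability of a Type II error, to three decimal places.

Noncentrality parameter: λ = d·√n = 0.59 × √16 = 2.3600
Two-sided α = 0.02 → critical value z_{0.01} = 2.326.
Power = Φ(λ − 2.326) + Φ(−λ − 2.326) = Φ(0.034) + Φ(-4.686) = 0.5134 + 0.0000 = 0.5134.
Type II error: β = 1 − power = 1 − 0.5134 = 0.4866.

β ≈ 0.487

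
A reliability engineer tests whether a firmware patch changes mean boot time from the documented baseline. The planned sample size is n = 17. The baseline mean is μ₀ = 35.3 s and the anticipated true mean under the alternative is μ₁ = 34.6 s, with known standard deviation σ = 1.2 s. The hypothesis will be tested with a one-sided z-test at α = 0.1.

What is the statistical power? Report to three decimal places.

Standardized effect: d = |μ₁ − μ₀| / σ = |34.6 − 35.3| / 1.2 = 0.5833
Noncentrality parameter: λ = d·√n = 0.5833 × √17 = 2.4051
Critical value for a one-sided test at α = 0.1: z_α = 1.282.
Power = Φ(λ − 1.282) = Φ(1.124) = 0.8694.

Power ≈ 0.869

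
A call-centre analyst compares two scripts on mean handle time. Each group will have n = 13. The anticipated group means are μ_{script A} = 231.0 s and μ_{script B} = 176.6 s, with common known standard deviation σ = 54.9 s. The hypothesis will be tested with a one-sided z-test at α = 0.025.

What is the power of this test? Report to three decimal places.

Standardized effect: d = |μ_{script A} − μ_{script B}| / σ = |231.0 − 176.6| / 54.9 = 0.9909
Noncentrality parameter: δ = d·√(n/2) = 0.9909 × √(13/2) = 2.5263
One-sided α = 0.025 → critical value z_{0.025} = 1.960.
Power = P(Z > 1.960 − δ) = Φ(0.566) = 0.7144.

Power ≈ 0.714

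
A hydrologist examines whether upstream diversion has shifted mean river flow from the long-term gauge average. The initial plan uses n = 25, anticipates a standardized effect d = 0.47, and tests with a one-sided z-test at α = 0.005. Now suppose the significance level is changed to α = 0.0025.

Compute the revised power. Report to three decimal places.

δ = d·√n = 0.47 × √25 = 2.3500 (unchanged). New critical value: z_{0.0025} = 2.807.
Revised power = Φ(δ − 2.807) = Φ(-0.457) = 0.3238.

Power ≈ 0.324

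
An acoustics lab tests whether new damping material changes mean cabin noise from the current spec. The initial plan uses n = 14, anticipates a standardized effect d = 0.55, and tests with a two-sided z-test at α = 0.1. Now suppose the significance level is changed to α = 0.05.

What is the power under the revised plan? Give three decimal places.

Power ≈ 0.539

δ = d·√n = 0.55 × √14 = 2.0579 (unchanged). New critical value: z_{0.025} = 1.960.
Revised power = Φ(δ − 1.960) + Φ(−δ − 1.960) = Φ(0.098) + Φ(-4.018) = 0.5390 + 0.0000 = 0.5390.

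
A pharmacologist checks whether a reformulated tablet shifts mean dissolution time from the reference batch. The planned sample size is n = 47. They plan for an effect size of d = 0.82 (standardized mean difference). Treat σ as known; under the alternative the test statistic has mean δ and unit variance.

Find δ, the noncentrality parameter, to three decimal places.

δ ≈ 5.622

The noncentrality parameter scales effect size by the design's sample-size factor: δ = d·√n = 0.82 × √47 = 5.6216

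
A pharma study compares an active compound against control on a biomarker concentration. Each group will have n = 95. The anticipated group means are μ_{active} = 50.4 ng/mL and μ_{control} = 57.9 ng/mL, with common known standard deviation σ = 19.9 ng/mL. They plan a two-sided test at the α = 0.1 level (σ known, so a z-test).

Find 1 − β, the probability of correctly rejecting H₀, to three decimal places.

Power ≈ 0.830

Standardized effect: d = |μ_{active} − μ_{control}| / σ = |50.4 − 57.9| / 19.9 = 0.3769
Noncentrality parameter: δ = d·√(n/2) = 0.3769 × √(95/2) = 2.5975
Two-sided α = 0.1 → critical value z_{0.05} = 1.645.
Power = Φ(δ − 1.645) + Φ(−δ − 1.645) = Φ(0.953) + Φ(-4.242) = 0.8296 + 0.0000 = 0.8296.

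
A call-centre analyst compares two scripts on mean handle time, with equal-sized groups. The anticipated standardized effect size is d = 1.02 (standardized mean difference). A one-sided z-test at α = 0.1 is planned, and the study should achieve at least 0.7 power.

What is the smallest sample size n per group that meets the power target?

n = 7 per group

Set Φ(δ − 1.282) = 0.7; then δ − 1.282 = Φ⁻¹(0.7) = 0.524, giving δ = 1.806.
δ = d·√(n/2) ⇒ n = 2(δ/d)² = 2 × (1.806 / 1.02)² = 6.27.
Round up to the next whole unit.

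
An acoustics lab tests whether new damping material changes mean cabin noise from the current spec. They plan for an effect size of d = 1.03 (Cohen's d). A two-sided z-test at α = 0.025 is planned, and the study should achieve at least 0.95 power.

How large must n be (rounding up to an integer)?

For power 0.95 need Φ(δ − z_{0.0125}) = 0.95, so δ = z_{0.0125} + z_{0.05} = 2.241 + 1.645 = 3.886.
(For δ > 0 the lower-tail rejection region contributes negligibly to power, so the one-term inversion is standard.)
δ = d·√n ⇒ n = (δ/d)² = (3.886 / 1.03)² = 14.24.
Rounding up, n = 15.

n = 15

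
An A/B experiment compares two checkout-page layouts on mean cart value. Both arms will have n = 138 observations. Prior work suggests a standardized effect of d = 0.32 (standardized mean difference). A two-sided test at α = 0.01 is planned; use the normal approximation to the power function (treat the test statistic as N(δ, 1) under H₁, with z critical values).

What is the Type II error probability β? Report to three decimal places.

Noncentrality parameter: δ = d·√(n/2) = 0.32 × √(138/2) = 2.6581
Critical value for a two-sided test at α = 0.01: z_{α/2} = 2.576.
Power = Φ(δ − 2.576) + Φ(−δ − 2.576) = Φ(0.082) + Φ(-5.234) = 0.5328 + 0.0000 = 0.5328.
Type II error: β = 1 − power = 1 − 0.5328 = 0.4672.

β ≈ 0.467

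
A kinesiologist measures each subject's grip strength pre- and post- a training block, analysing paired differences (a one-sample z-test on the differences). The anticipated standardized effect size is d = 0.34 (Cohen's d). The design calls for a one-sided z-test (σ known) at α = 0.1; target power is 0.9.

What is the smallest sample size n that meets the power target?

For power 0.9 need Φ(δ − z_{0.1}) = 0.9, so δ = z_{0.1} + z_{0.10} = 1.282 + 1.282 = 2.563.
δ = d·√n ⇒ n = (δ/d)² = (2.563 / 0.34)² = 56.83.
Round up to the next whole unit.

n = 57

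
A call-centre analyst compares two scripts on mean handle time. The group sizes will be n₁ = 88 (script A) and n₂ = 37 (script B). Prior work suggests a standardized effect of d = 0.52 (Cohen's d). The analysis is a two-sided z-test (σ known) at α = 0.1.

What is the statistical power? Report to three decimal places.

Noncentrality parameter: δ = d / √(1/n₁ + 1/n₂) = 0.52 / √(1/88 + 1/37) = 2.6539
Critical value for a two-sided test at α = 0.1: z_{α/2} = 1.645.
Power = Φ(δ − 1.645) + Φ(−δ − 1.645) = Φ(1.009) + Φ(-4.299) = 0.8435 + 0.0000 = 0.8435.

Power ≈ 0.844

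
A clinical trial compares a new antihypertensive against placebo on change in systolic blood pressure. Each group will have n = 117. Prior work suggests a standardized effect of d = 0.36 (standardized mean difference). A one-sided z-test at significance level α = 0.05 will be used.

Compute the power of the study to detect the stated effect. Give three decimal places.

Noncentrality parameter: δ = d·√(n/2) = 0.36 × √(117/2) = 2.7535
One-sided α = 0.05 → critical value z_{0.05} = 1.645.
Power = P(Z > 1.645 − δ) = Φ(1.109) = 0.8662.

Power ≈ 0.866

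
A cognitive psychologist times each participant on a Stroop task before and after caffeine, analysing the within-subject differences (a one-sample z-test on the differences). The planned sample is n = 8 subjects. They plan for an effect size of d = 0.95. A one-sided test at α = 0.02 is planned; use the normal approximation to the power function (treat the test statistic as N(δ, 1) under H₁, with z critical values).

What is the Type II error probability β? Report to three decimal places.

β ≈ 0.263

Noncentrality parameter: δ = d·√n = 0.95 × √8 = 2.6870
Critical value for a one-sided test at α = 0.02: z_α = 2.054.
Power = Φ(δ − 2.054) = Φ(0.633) = 0.7367.
Type II error: β = 1 − power = 1 − 0.7367 = 0.2633.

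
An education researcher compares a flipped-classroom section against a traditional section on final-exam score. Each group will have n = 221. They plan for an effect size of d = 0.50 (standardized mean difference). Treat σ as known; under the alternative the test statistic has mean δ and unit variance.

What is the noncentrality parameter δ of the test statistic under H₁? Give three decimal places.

δ = d·√(n/2) = 0.50 × √(221/2) = 5.2559

δ ≈ 5.256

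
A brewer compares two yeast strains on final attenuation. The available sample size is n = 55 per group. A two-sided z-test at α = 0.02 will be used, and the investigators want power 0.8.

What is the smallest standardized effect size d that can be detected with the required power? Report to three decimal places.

d ≈ 0.604

Required noncentrality: δ = z_{0.01} + z_{0.20} = 2.326 + 0.842 = 3.168.
(Lower-tail contribution to power is negligible for δ > 0.)
δ = d·√(n/2) ⇒ d = δ/√(n/2) = 3.168/√(55/2) = 0.6041.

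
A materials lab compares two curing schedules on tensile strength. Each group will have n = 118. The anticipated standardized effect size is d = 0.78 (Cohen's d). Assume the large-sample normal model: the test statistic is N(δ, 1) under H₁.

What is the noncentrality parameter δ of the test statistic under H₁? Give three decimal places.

The noncentrality parameter scales effect size by the design's sample-size factor: δ = d·√(n/2) = 0.78 × √(118/2) = 5.9913

δ ≈ 5.991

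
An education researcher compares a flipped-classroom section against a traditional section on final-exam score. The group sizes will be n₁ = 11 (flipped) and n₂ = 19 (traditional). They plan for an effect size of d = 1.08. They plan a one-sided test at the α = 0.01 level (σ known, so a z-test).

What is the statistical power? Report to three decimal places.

Power ≈ 0.700

Noncentrality parameter: δ = d / √(1/n₁ + 1/n₂) = 1.08 / √(1/11 + 1/19) = 2.8506
One-sided α = 0.01 → critical value z_{0.01} = 2.326.
Power = P(Z > 2.326 − δ) = Φ(0.524) = 0.6999.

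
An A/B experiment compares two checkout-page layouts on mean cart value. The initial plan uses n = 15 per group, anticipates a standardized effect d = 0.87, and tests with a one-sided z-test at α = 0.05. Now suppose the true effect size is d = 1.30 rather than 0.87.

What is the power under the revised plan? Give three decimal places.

With d = 1.30: δ = d·√(n/2) = 1.30 × √(15/2) = 3.5602. Critical value z_{0.05} = 1.645.
Revised power = P(Z > 1.645 − δ) = Φ(1.915) = 0.9723.

Power ≈ 0.972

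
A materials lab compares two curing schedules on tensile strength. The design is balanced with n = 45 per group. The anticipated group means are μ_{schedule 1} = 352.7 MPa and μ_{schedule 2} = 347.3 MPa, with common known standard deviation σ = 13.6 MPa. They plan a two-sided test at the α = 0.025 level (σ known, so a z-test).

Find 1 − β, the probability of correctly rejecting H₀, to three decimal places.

Power ≈ 0.360

Standardized effect: d = |μ_{schedule 1} − μ_{schedule 2}| / σ = |352.7 − 347.3| / 13.6 = 0.3971
Noncentrality parameter: δ = d·√(n/2) = 0.3971 × √(45/2) = 1.8834
Critical value for a two-sided test at α = 0.025: z_{α/2} = 2.241.
Power = Φ(δ − 2.241) + Φ(−δ − 2.241) = Φ(-0.358) + Φ(-4.125) = 0.3602 + 0.0000 = 0.3602.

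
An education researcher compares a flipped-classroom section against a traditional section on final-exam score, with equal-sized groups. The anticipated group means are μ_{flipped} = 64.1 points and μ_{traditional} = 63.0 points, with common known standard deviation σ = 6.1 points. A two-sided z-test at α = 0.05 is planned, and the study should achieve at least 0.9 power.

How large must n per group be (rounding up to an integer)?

Standardized effect: d = |μ_{flipped} − μ_{traditional}| / σ = |64.1 − 63.0| / 6.1 = 0.1803
Set Φ(δ − 1.960) = 0.9; then δ − 1.960 = Φ⁻¹(0.9) = 1.282, giving δ = 3.242.
(The Φ(−δ − z_{α/2}) term is vanishingly small for δ > 0 and is dropped in the standard sample-size formula.)
δ = d·√(n/2) ⇒ n = 2(δ/d)² = 2 × (3.242 / 0.1803)² = 646.25.
Rounding up, n = 647 per group.

n = 647 per group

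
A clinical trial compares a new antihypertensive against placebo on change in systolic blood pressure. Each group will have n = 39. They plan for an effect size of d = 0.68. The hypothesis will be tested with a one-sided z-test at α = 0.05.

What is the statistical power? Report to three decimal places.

Power ≈ 0.913

Noncentrality parameter: δ = d·√(n/2) = 0.68 × √(39/2) = 3.0028
Critical value for a one-sided test at α = 0.05: z_α = 1.645.
Power = P(Z > 1.645 − δ) = Φ(1.358) = 0.9128.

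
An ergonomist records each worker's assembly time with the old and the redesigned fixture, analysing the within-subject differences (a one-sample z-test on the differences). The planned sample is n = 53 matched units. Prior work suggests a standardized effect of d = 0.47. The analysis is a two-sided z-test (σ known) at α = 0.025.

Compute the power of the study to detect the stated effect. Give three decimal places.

Noncentrality parameter: δ = d·√n = 0.47 × √53 = 3.4217
Critical value for a two-sided test at α = 0.025: z_{α/2} = 2.241.
Power = Φ(δ − 2.241) + Φ(−δ − 2.241) = Φ(1.180) + Φ(-5.663) = 0.8810 + 0.0000 = 0.8810.

Power ≈ 0.881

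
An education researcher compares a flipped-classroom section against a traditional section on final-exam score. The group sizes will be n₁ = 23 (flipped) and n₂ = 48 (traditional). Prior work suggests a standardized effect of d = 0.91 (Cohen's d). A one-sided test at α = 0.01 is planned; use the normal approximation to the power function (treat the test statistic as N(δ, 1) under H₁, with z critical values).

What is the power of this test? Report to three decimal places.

Power ≈ 0.897

Noncentrality parameter: δ = d / √(1/n₁ + 1/n₂) = 0.91 / √(1/23 + 1/48) = 3.5884
Critical value for a one-sided test at α = 0.01: z_α = 2.326.
Power = Φ(δ − 2.326) = Φ(1.262) = 0.8965.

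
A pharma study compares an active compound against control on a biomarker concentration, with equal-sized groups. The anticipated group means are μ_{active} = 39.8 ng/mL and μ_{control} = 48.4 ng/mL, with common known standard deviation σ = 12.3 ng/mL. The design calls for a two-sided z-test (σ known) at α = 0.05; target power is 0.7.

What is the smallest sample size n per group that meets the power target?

Standardized effect: d = |μ_{active} − μ_{control}| / σ = |39.8 − 48.4| / 12.3 = 0.6992
Set Φ(δ − 1.960) = 0.7; then δ − 1.960 = Φ⁻¹(0.7) = 0.524, giving δ = 2.484.
(For δ > 0 the lower-tail rejection region contributes negligibly to power, so the one-term inversion is standard.)
δ = d·√(n/2) ⇒ n = 2(δ/d)² = 2 × (2.484 / 0.6992)² = 25.25.
Rounding up, n = 26 per group.

n = 26 per group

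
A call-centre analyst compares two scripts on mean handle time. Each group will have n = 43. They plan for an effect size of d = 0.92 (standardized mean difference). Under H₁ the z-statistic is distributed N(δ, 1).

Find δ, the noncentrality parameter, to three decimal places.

δ ≈ 4.266

The noncentrality parameter scales effect size by the design's sample-size factor: δ = d·√(n/2) = 0.92 × √(43/2) = 4.2659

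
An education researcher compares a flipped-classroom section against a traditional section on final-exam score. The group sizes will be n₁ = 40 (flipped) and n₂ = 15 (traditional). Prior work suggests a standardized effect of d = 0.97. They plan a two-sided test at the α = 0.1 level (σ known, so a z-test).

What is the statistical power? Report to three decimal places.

Noncentrality parameter: δ = d / √(1/n₁ + 1/n₂) = 0.97 / √(1/40 + 1/15) = 3.2038
Critical value for a two-sided test at α = 0.1: z_{α/2} = 1.645.
Power = Φ(δ − 1.645) + Φ(−δ − 1.645) = Φ(1.559) + Φ(-4.849) = 0.9405 + 0.0000 = 0.9405.

Power ≈ 0.940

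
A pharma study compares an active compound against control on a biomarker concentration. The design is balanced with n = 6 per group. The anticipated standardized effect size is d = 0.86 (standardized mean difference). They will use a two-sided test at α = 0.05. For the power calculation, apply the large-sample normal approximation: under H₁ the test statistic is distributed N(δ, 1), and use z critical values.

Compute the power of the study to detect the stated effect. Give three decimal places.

Power ≈ 0.319

Noncentrality parameter: δ = d·√(n/2) = 0.86 × √(6/2) = 1.4896
Two-sided α = 0.05 → critical value z_{0.025} = 1.960.
Power = Φ(δ − 1.960) + Φ(−δ − 1.960) = Φ(-0.470) + Φ(-3.450) = 0.3190 + 0.0003 = 0.3193.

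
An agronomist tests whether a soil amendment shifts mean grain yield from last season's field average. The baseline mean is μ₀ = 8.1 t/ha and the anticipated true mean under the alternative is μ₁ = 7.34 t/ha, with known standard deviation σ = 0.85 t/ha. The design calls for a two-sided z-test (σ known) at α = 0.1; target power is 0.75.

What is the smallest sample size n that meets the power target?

n = 7

Standardized effect: d = |μ₁ − μ₀| / σ = |7.34 − 8.1| / 0.85 = 0.8941
For power 0.75 need Φ(δ − z_{0.05}) = 0.75, so δ = z_{0.05} + z_{0.25} = 1.645 + 0.674 = 2.319.
(Ignoring the negligible lower-tail rejection probability gives the usual closed-form inversion.)
δ = d·√n ⇒ n = (δ/d)² = (2.319 / 0.8941)² = 6.73.
Rounding up, n = 7.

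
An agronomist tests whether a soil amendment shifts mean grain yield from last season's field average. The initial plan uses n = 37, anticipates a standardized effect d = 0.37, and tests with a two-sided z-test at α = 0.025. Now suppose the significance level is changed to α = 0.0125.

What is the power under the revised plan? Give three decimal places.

Power ≈ 0.402

δ = d·√n = 0.37 × √37 = 2.2506 (unchanged). New critical value: z_{0.0063} = 2.498.
Revised power = Φ(δ − 2.498) + Φ(−δ − 2.498) = Φ(-0.247) + Φ(-4.748) = 0.4024 + 0.0000 = 0.4024.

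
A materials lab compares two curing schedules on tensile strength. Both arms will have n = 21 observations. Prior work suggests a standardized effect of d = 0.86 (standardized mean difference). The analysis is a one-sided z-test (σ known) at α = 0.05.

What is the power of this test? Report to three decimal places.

Power ≈ 0.873

Noncentrality parameter: δ = d·√(n/2) = 0.86 × √(21/2) = 2.7867
Critical value for a one-sided test at α = 0.05: z_α = 1.645.
Power = Φ(δ − 1.645) = Φ(1.142) = 0.8732.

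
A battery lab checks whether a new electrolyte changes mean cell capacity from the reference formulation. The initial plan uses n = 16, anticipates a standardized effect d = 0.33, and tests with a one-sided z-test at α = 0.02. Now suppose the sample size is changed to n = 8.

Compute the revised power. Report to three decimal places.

Power ≈ 0.131

With n = 8: δ = d·√n = 0.33 × √8 = 0.9334. Critical value z_{0.02} = 2.054.
Revised power = P(Z > 2.054 − δ) = Φ(-1.120) = 0.1313.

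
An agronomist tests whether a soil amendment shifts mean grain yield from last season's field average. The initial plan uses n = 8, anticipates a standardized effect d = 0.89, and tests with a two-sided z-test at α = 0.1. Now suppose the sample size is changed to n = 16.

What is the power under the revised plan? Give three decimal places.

With n = 16: δ = d·√n = 0.89 × √16 = 3.5600. Critical value z_{0.05} = 1.645.
Revised power = Φ(δ − 1.645) + Φ(−δ − 1.645) = Φ(1.915) + Φ(-5.205) = 0.9723 + 0.0000 = 0.9723.

Power ≈ 0.972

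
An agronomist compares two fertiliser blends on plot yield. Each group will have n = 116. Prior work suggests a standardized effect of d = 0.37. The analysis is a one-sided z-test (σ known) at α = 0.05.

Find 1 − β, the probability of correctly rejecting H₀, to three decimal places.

Power ≈ 0.880

Noncentrality parameter: δ = d·√(n/2) = 0.37 × √(116/2) = 2.8178
Critical value for a one-sided test at α = 0.05: z_α = 1.645.
Power = P(Z > 1.645 − δ) = Φ(1.173) = 0.8796.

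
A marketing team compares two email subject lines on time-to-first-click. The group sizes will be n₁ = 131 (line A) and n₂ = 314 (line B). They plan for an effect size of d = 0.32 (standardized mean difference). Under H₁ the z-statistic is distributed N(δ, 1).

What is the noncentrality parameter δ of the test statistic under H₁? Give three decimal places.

δ ≈ 3.077

δ = d / √(1/n₁ + 1/n₂) = 0.32 / √(1/131 + 1/314) = 3.0766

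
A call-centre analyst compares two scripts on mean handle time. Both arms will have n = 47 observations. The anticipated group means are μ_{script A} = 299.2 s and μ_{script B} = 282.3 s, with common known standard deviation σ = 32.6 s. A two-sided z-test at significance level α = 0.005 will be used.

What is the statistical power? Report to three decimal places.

Standardized effect: d = |μ_{script A} − μ_{script B}| / σ = |299.2 − 282.3| / 32.6 = 0.5184
Noncentrality parameter: δ = d·√(n/2) = 0.5184 × √(47/2) = 2.5131
Two-sided α = 0.005 → critical value z_{0.0025} = 2.807.
Power = Φ(δ − 2.807) + Φ(−δ − 2.807) = Φ(-0.294) + Φ(-5.320) = 0.3844 + 0.0000 = 0.3844.

Power ≈ 0.384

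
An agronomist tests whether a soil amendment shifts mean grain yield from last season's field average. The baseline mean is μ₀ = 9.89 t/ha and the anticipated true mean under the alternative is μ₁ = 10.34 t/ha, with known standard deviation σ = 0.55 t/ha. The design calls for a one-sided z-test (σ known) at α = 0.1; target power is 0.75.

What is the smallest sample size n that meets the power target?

n = 6

Standardized effect: d = |μ₁ − μ₀| / σ = |10.34 − 9.89| / 0.55 = 0.8182
For power 0.75 need Φ(δ − z_{0.1}) = 0.75, so δ = z_{0.1} + z_{0.25} = 1.282 + 0.674 = 1.956.
δ = d·√n ⇒ n = (δ/d)² = (1.956 / 0.8182)² = 5.72.
Round up to the next whole unit.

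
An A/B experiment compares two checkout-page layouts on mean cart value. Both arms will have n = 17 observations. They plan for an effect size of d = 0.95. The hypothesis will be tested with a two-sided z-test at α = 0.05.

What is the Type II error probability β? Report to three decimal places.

β ≈ 0.209

Noncentrality parameter: λ = d·√(n/2) = 0.95 × √(17/2) = 2.7697
Two-sided α = 0.05 → critical value z_{0.025} = 1.960.
Power = Φ(λ − 1.960) + Φ(−λ − 1.960) = Φ(0.810) + Φ(-4.730) = 0.7910 + 0.0000 = 0.7910.
Type II error: β = 1 − power = 1 − 0.7910 = 0.2090.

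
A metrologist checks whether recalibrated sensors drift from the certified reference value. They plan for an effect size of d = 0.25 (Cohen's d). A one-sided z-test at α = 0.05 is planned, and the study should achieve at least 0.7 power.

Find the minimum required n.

n = 76

For power 0.7 need Φ(δ − z_{0.05}) = 0.7, so δ = z_{0.05} + z_{0.30} = 1.645 + 0.524 = 2.169.
δ = d·√n ⇒ n = (δ/d)² = (2.169 / 0.25)² = 75.29.
Round up to the next whole unit.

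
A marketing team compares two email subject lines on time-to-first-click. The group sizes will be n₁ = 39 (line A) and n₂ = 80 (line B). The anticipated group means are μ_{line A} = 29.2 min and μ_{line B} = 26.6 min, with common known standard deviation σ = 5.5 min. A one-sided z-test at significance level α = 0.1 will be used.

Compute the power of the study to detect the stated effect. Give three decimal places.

Standardized effect: d = |μ_{line A} − μ_{line B}| / σ = |29.2 − 26.6| / 5.5 = 0.4727
Noncentrality parameter: δ = d / √(1/n₁ + 1/n₂) = 0.4727 / √(1/39 + 1/80) = 2.4206
One-sided α = 0.1 → critical value z_{0.1} = 1.282.
Power = P(Z > 1.282 − δ) = Φ(1.139) = 0.8726.

Power ≈ 0.873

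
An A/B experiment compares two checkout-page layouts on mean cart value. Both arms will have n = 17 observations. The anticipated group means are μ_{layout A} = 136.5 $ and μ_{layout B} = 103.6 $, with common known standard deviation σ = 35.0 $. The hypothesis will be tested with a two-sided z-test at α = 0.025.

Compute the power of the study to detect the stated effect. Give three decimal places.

Standardized effect: d = |μ_{layout A} − μ_{layout B}| / σ = |136.5 − 103.6| / 35.0 = 0.9400
Noncentrality parameter: λ = d·√(n/2) = 0.9400 × √(17/2) = 2.7405
Two-sided α = 0.025 → critical value z_{0.0125} = 2.241.
Power = Φ(λ − 2.241) + Φ(−λ − 2.241) = Φ(0.499) + Φ(-4.982) = 0.6912 + 0.0000 = 0.6912.

Power ≈ 0.691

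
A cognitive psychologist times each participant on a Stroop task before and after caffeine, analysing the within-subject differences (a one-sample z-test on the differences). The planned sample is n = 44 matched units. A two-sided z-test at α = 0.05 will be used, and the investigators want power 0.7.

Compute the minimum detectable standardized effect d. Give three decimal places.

Need Φ(δ − 1.960) = 0.7, so δ = 1.960 + 0.524 = 2.484.
(The second rejection-region term Φ(−δ − z_{α/2}) is negligible and dropped.)
δ = d·√n ⇒ d = δ/√n = 2.484/√44 = 0.3745.

d ≈ 0.375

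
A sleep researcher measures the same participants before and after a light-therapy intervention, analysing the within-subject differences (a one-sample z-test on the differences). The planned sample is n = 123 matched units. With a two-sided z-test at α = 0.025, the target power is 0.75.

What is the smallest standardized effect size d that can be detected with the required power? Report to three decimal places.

d ≈ 0.263

Required noncentrality: δ = z_{0.0125} + z_{0.25} = 2.241 + 0.674 = 2.916.
(The second rejection-region term Φ(−δ − z_{α/2}) is negligible and dropped.)
δ = d·√n ⇒ d = δ/√n = 2.916/√123 = 0.2629.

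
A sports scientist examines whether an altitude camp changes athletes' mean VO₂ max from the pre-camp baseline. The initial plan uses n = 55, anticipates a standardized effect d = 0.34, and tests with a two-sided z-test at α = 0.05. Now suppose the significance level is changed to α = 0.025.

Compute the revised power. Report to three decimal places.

Power ≈ 0.610

δ = d·√n = 0.34 × √55 = 2.5215 (unchanged). New critical value: z_{0.0125} = 2.241.
Revised power = Φ(δ − 2.241) + Φ(−δ − 2.241) = Φ(0.280) + Φ(-4.763) = 0.6103 + 0.0000 = 0.6103.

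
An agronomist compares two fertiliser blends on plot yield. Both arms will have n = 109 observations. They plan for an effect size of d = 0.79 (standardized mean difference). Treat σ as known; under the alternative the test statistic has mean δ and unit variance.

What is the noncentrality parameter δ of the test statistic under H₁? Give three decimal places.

δ = d·√(n/2) = 0.79 × √(109/2) = 5.8321

δ ≈ 5.832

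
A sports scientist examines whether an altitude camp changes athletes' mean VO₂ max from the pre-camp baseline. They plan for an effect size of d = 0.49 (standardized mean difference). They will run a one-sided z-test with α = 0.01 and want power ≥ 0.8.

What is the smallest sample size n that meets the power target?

Set Φ(δ − 2.326) = 0.8; then δ − 2.326 = Φ⁻¹(0.8) = 0.842, giving δ = 3.168.
δ = d·√n ⇒ n = (δ/d)² = (3.168 / 0.49)² = 41.80.
Round up to the next whole unit.

n = 42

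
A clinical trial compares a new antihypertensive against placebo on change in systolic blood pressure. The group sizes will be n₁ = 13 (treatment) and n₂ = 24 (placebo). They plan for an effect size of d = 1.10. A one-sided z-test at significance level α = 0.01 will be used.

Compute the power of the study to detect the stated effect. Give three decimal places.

Power ≈ 0.807

Noncentrality parameter: δ = d / √(1/n₁ + 1/n₂) = 1.10 / √(1/13 + 1/24) = 3.1943
One-sided α = 0.01 → critical value z_{0.01} = 2.326.
Power = P(Z > 2.326 − δ) = Φ(0.868) = 0.8073.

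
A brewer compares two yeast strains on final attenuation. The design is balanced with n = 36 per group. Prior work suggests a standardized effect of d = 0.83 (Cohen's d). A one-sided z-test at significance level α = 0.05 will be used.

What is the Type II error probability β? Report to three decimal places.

Noncentrality parameter: δ = d·√(n/2) = 0.83 × √(36/2) = 3.5214
One-sided α = 0.05 → critical value z_{0.05} = 1.645.
Power = Φ(δ − 1.645) = Φ(1.877) = 0.9697.
Type II error: β = 1 − power = 1 − 0.9697 = 0.0303.

β ≈ 0.030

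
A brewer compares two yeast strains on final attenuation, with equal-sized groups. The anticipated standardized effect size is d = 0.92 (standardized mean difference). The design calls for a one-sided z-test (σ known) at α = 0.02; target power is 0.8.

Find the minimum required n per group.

n = 20 per group

Set Φ(δ − 2.054) = 0.8; then δ − 2.054 = Φ⁻¹(0.8) = 0.842, giving δ = 2.895.
δ = d·√(n/2) ⇒ n = 2(δ/d)² = 2 × (2.895 / 0.92)² = 19.81.
Rounding up, n = 20 per group.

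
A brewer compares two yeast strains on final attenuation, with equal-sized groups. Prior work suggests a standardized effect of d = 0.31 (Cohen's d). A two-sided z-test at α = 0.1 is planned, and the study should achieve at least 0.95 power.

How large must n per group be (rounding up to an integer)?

n = 226 per group

For power 0.95 need Φ(δ − z_{0.05}) = 0.95, so δ = z_{0.05} + z_{0.05} = 1.645 + 1.645 = 3.290.
(Ignoring the negligible lower-tail rejection probability gives the usual closed-form inversion.)
δ = d·√(n/2) ⇒ n = 2(δ/d)² = 2 × (3.290 / 0.31)² = 225.23.
Round up to the next whole unit.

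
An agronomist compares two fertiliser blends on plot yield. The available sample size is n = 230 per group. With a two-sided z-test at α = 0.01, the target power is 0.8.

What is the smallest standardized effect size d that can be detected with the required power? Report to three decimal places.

Need Φ(δ − 2.576) = 0.8, so δ = 2.576 + 0.842 = 3.417.
(Lower-tail contribution to power is negligible for δ > 0.)
δ = d·√(n/2) ⇒ d = δ/√(n/2) = 3.417/√(230/2) = 0.3187.

d ≈ 0.319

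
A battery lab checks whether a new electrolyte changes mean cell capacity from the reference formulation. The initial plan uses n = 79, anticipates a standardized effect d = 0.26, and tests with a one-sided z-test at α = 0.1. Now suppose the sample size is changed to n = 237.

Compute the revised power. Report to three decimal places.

Power ≈ 0.997

With n = 237: δ = d·√n = 0.26 × √237 = 4.0026. Critical value z_{0.1} = 1.282.
Revised power = P(Z > 1.282 − δ) = Φ(2.721) = 0.9967.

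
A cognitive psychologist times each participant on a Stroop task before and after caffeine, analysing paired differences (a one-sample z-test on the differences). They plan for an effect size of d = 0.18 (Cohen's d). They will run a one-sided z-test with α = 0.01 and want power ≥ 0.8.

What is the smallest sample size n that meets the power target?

Set Φ(δ − 2.326) = 0.8; then δ − 2.326 = Φ⁻¹(0.8) = 0.842, giving δ = 3.168.
δ = d·√n ⇒ n = (δ/d)² = (3.168 / 0.18)² = 309.75.
Round up to the next whole unit.

n = 310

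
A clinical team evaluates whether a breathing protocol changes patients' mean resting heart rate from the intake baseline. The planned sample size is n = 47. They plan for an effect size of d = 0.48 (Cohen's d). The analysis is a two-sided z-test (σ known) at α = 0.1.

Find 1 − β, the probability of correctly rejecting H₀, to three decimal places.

Power ≈ 0.950

Noncentrality parameter: δ = d·√n = 0.48 × √47 = 3.2907
Critical value for a two-sided test at α = 0.1: z_{α/2} = 1.645.
Power = Φ(δ − 1.645) + Φ(−δ − 1.645) = Φ(1.646) + Φ(-4.936) = 0.9501 + 0.0000 = 0.9501.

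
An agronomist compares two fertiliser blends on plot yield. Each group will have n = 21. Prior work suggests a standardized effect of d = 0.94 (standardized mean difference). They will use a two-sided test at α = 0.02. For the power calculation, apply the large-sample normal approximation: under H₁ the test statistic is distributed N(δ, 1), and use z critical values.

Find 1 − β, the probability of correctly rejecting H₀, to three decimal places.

Power ≈ 0.764

Noncentrality parameter: δ = d·√(n/2) = 0.94 × √(21/2) = 3.0459
Critical value for a two-sided test at α = 0.02: z_{α/2} = 2.326.
Power = Φ(δ − 2.326) + Φ(−δ − 2.326) = Φ(0.720) + Φ(-5.372) = 0.7641 + 0.0000 = 0.7641.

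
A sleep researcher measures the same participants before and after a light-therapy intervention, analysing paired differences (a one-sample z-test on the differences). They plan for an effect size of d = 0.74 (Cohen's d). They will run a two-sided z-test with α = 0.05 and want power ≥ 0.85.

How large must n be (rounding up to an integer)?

n = 17

For power 0.85 need Φ(δ − z_{0.025}) = 0.85, so δ = z_{0.025} + z_{0.15} = 1.960 + 1.036 = 2.996.
(The Φ(−δ − z_{α/2}) term is vanishingly small for δ > 0 and is dropped in the standard sample-size formula.)
δ = d·√n ⇒ n = (δ/d)² = (2.996 / 0.74)² = 16.40.
Rounding up, n = 17.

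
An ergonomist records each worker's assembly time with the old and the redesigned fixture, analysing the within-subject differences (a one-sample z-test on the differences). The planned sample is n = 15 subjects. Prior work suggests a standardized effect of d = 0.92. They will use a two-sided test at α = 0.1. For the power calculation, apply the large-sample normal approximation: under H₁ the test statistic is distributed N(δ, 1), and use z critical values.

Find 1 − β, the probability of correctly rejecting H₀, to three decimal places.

Power ≈ 0.972

Noncentrality parameter: λ = d·√n = 0.92 × √15 = 3.5631
Two-sided α = 0.1 → critical value z_{0.05} = 1.645.
Power = Φ(λ − 1.645) + Φ(−λ − 1.645) = Φ(1.918) + Φ(-5.208) = 0.9725 + 0.0000 = 0.9725.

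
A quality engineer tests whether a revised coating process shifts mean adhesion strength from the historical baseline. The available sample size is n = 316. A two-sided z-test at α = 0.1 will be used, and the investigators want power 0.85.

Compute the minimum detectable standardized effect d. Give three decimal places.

d ≈ 0.151

Required noncentrality: δ = z_{0.05} + z_{0.15} = 1.645 + 1.036 = 2.681.
(The second rejection-region term Φ(−δ − z_{α/2}) is negligible and dropped.)
δ = d·√n ⇒ d = δ/√n = 2.681/√316 = 0.1508.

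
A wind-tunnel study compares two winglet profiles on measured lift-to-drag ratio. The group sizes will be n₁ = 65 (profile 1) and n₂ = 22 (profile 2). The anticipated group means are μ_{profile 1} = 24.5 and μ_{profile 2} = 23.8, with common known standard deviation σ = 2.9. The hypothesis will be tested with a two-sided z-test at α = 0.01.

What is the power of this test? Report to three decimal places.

Power ≈ 0.055

Standardized effect: d = |μ_{profile 1} − μ_{profile 2}| / σ = |24.5 − 23.8| / 2.9 = 0.2414
Noncentrality parameter: δ = d / √(1/n₁ + 1/n₂) = 0.2414 / √(1/65 + 1/22) = 0.9786
Two-sided α = 0.01 → critical value z_{0.005} = 2.576.
Power = Φ(δ − 2.576) + Φ(−δ − 2.576) = Φ(-1.597) + Φ(-3.554) = 0.0551 + 0.0002 = 0.0553.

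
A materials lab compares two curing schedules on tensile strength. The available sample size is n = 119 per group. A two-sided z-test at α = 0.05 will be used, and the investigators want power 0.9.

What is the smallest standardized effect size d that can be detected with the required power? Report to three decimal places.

d ≈ 0.420

Need Φ(δ − 1.960) = 0.9, so δ = 1.960 + 1.282 = 3.242.
(Lower-tail contribution to power is negligible for δ > 0.)
δ = d·√(n/2) ⇒ d = δ/√(n/2) = 3.242/√(119/2) = 0.4202.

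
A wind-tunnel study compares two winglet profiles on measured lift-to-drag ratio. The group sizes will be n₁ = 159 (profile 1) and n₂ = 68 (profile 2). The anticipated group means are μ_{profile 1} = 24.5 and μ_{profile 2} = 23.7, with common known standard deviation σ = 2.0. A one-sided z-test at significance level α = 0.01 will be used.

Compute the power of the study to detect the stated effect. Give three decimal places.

Standardized effect: d = |μ_{profile 1} − μ_{profile 2}| / σ = |24.5 − 23.7| / 2.0 = 0.4000
Noncentrality parameter: δ = d / √(1/n₁ + 1/n₂) = 0.4000 / √(1/159 + 1/68) = 2.7606
One-sided α = 0.01 → critical value z_{0.01} = 2.326.
Power = P(Z > 2.326 − δ) = Φ(0.434) = 0.6679.

Power ≈ 0.668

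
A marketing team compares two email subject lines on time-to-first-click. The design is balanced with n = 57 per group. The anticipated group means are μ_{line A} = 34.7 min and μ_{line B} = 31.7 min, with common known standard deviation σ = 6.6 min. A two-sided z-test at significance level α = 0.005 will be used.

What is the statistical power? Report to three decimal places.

Power ≈ 0.352

Standardized effect: d = |μ_{line A} − μ_{line B}| / σ = |34.7 − 31.7| / 6.6 = 0.4545
Noncentrality parameter: δ = d·√(n/2) = 0.4545 × √(57/2) = 2.4266
Critical value for a two-sided test at α = 0.005: z_{α/2} = 2.807.
Power = Φ(δ − 2.807) + Φ(−δ − 2.807) = Φ(-0.380) + Φ(-5.234) = 0.3518 + 0.0000 = 0.3518.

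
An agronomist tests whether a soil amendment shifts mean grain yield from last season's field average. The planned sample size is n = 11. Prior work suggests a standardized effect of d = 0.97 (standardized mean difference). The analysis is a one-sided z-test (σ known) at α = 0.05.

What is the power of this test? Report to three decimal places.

Power ≈ 0.942

Noncentrality parameter: δ = d·√n = 0.97 × √11 = 3.2171
One-sided α = 0.05 → critical value z_{0.05} = 1.645.
Power = P(Z > 1.645 − δ) = Φ(1.572) = 0.9421.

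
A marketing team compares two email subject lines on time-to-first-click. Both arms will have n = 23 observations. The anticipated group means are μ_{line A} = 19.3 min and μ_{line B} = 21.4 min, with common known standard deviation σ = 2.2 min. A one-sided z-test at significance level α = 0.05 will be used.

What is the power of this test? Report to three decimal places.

Standardized effect: d = |μ_{line A} − μ_{line B}| / σ = |19.3 − 21.4| / 2.2 = 0.9545
Noncentrality parameter: δ = d·√(n/2) = 0.9545 × √(23/2) = 3.2370
Critical value for a one-sided test at α = 0.05: z_α = 1.645.
Power = Φ(δ − 1.645) = Φ(1.592) = 0.9443.

Power ≈ 0.944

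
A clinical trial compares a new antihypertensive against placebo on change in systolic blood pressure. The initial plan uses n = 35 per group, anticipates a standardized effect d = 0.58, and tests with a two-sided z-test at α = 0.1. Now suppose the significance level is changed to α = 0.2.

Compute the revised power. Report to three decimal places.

Power ≈ 0.874

δ = d·√(n/2) = 0.58 × √(35/2) = 2.4263 (unchanged). New critical value: z_{0.1} = 1.282.
Revised power = Φ(δ − 1.282) + Φ(−δ − 1.282) = Φ(1.145) + Φ(-3.708) = 0.8738 + 0.0001 = 0.8740.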